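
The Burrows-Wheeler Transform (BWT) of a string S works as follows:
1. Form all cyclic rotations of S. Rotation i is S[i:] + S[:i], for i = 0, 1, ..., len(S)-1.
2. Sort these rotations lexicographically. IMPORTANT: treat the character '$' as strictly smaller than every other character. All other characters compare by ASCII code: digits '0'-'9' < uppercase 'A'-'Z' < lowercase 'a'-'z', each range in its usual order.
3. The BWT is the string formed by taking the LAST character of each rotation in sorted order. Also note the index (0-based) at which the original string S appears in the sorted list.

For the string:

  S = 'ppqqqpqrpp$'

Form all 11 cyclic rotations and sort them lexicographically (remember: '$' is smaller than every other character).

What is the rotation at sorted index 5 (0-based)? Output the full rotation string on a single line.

All 11 rotations (rotation i = S[i:]+S[:i]):
  rot[0] = ppqqqpqrpp$
  rot[1] = pqqqpqrpp$p
  rot[2] = qqqpqrpp$pp
  rot[3] = qqpqrpp$ppq
  rot[4] = qpqrpp$ppqq
  rot[5] = pqrpp$ppqqq
  rot[6] = qrpp$ppqqqp
  rot[7] = rpp$ppqqqpq
  rot[8] = pp$ppqqqpqr
  rot[9] = p$ppqqqpqrp
  rot[10] = $ppqqqpqrpp
Sorted (with $ < everything):
  sorted[0] = $ppqqqpqrpp
  sorted[1] = p$ppqqqpqrp
  sorted[2] = pp$ppqqqpqr
  sorted[3] = ppqqqpqrpp$
  sorted[4] = pqqqpqrpp$p
  sorted[5] = pqrpp$ppqqq
  sorted[6] = qpqrpp$ppqq
  sorted[7] = qqpqrpp$ppq
  sorted[8] = qqqpqrpp$pp
  sorted[9] = qrpp$ppqqqp
  sorted[10] = rpp$ppqqqpq
sorted[5] = pqrpp$ppqqq

Answer: pqrpp$ppqqq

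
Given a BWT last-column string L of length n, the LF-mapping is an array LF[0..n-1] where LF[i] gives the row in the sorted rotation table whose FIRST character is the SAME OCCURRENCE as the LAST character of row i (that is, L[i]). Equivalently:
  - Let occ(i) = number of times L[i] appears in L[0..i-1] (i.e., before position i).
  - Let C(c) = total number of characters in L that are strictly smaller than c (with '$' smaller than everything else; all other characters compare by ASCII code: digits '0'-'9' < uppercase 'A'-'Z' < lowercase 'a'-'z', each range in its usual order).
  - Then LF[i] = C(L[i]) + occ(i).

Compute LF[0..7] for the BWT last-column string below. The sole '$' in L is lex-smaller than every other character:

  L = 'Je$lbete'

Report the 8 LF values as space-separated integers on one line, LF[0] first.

Char counts: '$':1, 'J':1, 'b':1, 'e':3, 'l':1, 't':1
C (first-col start): C('$')=0, C('J')=1, C('b')=2, C('e')=3, C('l')=6, C('t')=7
L[0]='J': occ=0, LF[0]=C('J')+0=1+0=1
L[1]='e': occ=0, LF[1]=C('e')+0=3+0=3
L[2]='$': occ=0, LF[2]=C('$')+0=0+0=0
L[3]='l': occ=0, LF[3]=C('l')+0=6+0=6
L[4]='b': occ=0, LF[4]=C('b')+0=2+0=2
L[5]='e': occ=1, LF[5]=C('e')+1=3+1=4
L[6]='t': occ=0, LF[6]=C('t')+0=7+0=7
L[7]='e': occ=2, LF[7]=C('e')+2=3+2=5

Answer: 1 3 0 6 2 4 7 5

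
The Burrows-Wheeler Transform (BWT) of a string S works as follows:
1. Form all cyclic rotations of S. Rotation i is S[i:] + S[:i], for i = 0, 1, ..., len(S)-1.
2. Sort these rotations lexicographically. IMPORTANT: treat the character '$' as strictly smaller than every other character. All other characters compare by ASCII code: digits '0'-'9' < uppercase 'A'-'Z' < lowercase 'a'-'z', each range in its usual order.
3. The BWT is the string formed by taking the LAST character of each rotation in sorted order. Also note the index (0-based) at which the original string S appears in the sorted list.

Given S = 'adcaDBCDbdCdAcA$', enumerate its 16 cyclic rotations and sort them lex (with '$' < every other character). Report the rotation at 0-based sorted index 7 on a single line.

Answer: DbdCdAcA$adcaDBC

Derivation:
All 16 rotations (rotation i = S[i:]+S[:i]):
  rot[0] = adcaDBCDbdCdAcA$
  rot[1] = dcaDBCDbdCdAcA$a
  rot[2] = caDBCDbdCdAcA$ad
  rot[3] = aDBCDbdCdAcA$adc
  rot[4] = DBCDbdCdAcA$adca
  rot[5] = BCDbdCdAcA$adcaD
  rot[6] = CDbdCdAcA$adcaDB
  rot[7] = DbdCdAcA$adcaDBC
  rot[8] = bdCdAcA$adcaDBCD
  rot[9] = dCdAcA$adcaDBCDb
  rot[10] = CdAcA$adcaDBCDbd
  rot[11] = dAcA$adcaDBCDbdC
  rot[12] = AcA$adcaDBCDbdCd
  rot[13] = cA$adcaDBCDbdCdA
  rot[14] = A$adcaDBCDbdCdAc
  rot[15] = $adcaDBCDbdCdAcA
Sorted (with $ < everything):
  sorted[0] = $adcaDBCDbdCdAcA
  sorted[1] = A$adcaDBCDbdCdAc
  sorted[2] = AcA$adcaDBCDbdCd
  sorted[3] = BCDbdCdAcA$adcaD
  sorted[4] = CDbdCdAcA$adcaDB
  sorted[5] = CdAcA$adcaDBCDbd
  sorted[6] = DBCDbdCdAcA$adca
  sorted[7] = DbdCdAcA$adcaDBC
  sorted[8] = aDBCDbdCdAcA$adc
  sorted[9] = adcaDBCDbdCdAcA$
  sorted[10] = bdCdAcA$adcaDBCD
  sorted[11] = cA$adcaDBCDbdCdA
  sorted[12] = caDBCDbdCdAcA$ad
  sorted[13] = dAcA$adcaDBCDbdC
  sorted[14] = dCdAcA$adcaDBCDb
  sorted[15] = dcaDBCDbdCdAcA$a
sorted[7] = DbdCdAcA$adcaDBC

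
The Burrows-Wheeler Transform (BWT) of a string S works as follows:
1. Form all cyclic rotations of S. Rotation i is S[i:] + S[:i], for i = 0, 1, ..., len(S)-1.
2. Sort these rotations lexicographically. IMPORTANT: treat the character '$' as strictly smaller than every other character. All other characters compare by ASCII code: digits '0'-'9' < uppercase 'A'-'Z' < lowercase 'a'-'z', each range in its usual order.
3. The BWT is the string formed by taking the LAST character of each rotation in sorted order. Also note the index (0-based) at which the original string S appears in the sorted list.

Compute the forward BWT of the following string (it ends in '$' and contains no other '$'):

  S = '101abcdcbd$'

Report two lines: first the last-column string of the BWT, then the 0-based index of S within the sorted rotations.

All 11 rotations (rotation i = S[i:]+S[:i]):
  rot[0] = 101abcdcbd$
  rot[1] = 01abcdcbd$1
  rot[2] = 1abcdcbd$10
  rot[3] = abcdcbd$101
  rot[4] = bcdcbd$101a
  rot[5] = cdcbd$101ab
  rot[6] = dcbd$101abc
  rot[7] = cbd$101abcd
  rot[8] = bd$101abcdc
  rot[9] = d$101abcdcb
  rot[10] = $101abcdcbd
Sorted (with $ < everything):
  sorted[0] = $101abcdcbd  (last char: 'd')
  sorted[1] = 01abcdcbd$1  (last char: '1')
  sorted[2] = 101abcdcbd$  (last char: '$')
  sorted[3] = 1abcdcbd$10  (last char: '0')
  sorted[4] = abcdcbd$101  (last char: '1')
  sorted[5] = bcdcbd$101a  (last char: 'a')
  sorted[6] = bd$101abcdc  (last char: 'c')
  sorted[7] = cbd$101abcd  (last char: 'd')
  sorted[8] = cdcbd$101ab  (last char: 'b')
  sorted[9] = d$101abcdcb  (last char: 'b')
  sorted[10] = dcbd$101abc  (last char: 'c')
Last column: d1$01acdbbc
Original string S is at sorted index 2

Answer: d1$01acdbbc
2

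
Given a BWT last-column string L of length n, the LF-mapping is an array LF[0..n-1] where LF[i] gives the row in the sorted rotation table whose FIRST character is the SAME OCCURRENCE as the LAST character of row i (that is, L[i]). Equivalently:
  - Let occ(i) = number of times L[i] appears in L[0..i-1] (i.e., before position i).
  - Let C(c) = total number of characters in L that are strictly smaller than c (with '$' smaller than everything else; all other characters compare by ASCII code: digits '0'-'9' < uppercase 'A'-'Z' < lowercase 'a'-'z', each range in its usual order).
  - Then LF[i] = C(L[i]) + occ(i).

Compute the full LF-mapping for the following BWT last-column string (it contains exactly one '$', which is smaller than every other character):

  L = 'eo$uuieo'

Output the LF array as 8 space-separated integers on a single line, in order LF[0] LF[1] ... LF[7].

Answer: 1 4 0 6 7 3 2 5

Derivation:
Char counts: '$':1, 'e':2, 'i':1, 'o':2, 'u':2
C (first-col start): C('$')=0, C('e')=1, C('i')=3, C('o')=4, C('u')=6
L[0]='e': occ=0, LF[0]=C('e')+0=1+0=1
L[1]='o': occ=0, LF[1]=C('o')+0=4+0=4
L[2]='$': occ=0, LF[2]=C('$')+0=0+0=0
L[3]='u': occ=0, LF[3]=C('u')+0=6+0=6
L[4]='u': occ=1, LF[4]=C('u')+1=6+1=7
L[5]='i': occ=0, LF[5]=C('i')+0=3+0=3
L[6]='e': occ=1, LF[6]=C('e')+1=1+1=2
L[7]='o': occ=1, LF[7]=C('o')+1=4+1=5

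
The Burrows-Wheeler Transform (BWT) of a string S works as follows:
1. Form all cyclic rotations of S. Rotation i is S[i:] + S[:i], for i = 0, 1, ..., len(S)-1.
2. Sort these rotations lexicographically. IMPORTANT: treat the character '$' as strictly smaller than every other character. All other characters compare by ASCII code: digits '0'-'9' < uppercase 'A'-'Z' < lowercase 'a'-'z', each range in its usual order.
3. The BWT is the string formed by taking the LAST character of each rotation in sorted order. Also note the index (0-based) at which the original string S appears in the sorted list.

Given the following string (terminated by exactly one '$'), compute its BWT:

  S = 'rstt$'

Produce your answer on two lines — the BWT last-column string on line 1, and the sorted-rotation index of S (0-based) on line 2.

Answer: t$rts
1

Derivation:
All 5 rotations (rotation i = S[i:]+S[:i]):
  rot[0] = rstt$
  rot[1] = stt$r
  rot[2] = tt$rs
  rot[3] = t$rst
  rot[4] = $rstt
Sorted (with $ < everything):
  sorted[0] = $rstt  (last char: 't')
  sorted[1] = rstt$  (last char: '$')
  sorted[2] = stt$r  (last char: 'r')
  sorted[3] = t$rst  (last char: 't')
  sorted[4] = tt$rs  (last char: 's')
Last column: t$rts
Original string S is at sorted index 1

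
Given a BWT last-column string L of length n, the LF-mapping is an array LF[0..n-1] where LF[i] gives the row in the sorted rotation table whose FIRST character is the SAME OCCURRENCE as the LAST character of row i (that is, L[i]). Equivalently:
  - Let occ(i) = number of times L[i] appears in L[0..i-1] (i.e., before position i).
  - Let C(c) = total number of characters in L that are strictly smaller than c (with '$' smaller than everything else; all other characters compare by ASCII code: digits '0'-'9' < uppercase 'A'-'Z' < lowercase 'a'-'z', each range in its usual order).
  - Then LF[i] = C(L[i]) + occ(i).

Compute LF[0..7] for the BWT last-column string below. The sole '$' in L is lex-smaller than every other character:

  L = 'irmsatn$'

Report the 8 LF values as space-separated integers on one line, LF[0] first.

Answer: 2 5 3 6 1 7 4 0

Derivation:
Char counts: '$':1, 'a':1, 'i':1, 'm':1, 'n':1, 'r':1, 's':1, 't':1
C (first-col start): C('$')=0, C('a')=1, C('i')=2, C('m')=3, C('n')=4, C('r')=5, C('s')=6, C('t')=7
L[0]='i': occ=0, LF[0]=C('i')+0=2+0=2
L[1]='r': occ=0, LF[1]=C('r')+0=5+0=5
L[2]='m': occ=0, LF[2]=C('m')+0=3+0=3
L[3]='s': occ=0, LF[3]=C('s')+0=6+0=6
L[4]='a': occ=0, LF[4]=C('a')+0=1+0=1
L[5]='t': occ=0, LF[5]=C('t')+0=7+0=7
L[6]='n': occ=0, LF[6]=C('n')+0=4+0=4
L[7]='$': occ=0, LF[7]=C('$')+0=0+0=0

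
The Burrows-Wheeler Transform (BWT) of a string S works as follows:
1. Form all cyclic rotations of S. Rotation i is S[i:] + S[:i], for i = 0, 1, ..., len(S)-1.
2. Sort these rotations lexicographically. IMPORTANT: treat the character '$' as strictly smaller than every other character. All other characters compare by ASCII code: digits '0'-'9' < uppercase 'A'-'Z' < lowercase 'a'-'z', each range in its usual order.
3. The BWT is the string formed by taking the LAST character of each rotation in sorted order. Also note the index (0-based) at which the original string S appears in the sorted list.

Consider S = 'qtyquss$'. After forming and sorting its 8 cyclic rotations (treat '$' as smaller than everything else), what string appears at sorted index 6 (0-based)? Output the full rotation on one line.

All 8 rotations (rotation i = S[i:]+S[:i]):
  rot[0] = qtyquss$
  rot[1] = tyquss$q
  rot[2] = yquss$qt
  rot[3] = quss$qty
  rot[4] = uss$qtyq
  rot[5] = ss$qtyqu
  rot[6] = s$qtyqus
  rot[7] = $qtyquss
Sorted (with $ < everything):
  sorted[0] = $qtyquss
  sorted[1] = qtyquss$
  sorted[2] = quss$qty
  sorted[3] = s$qtyqus
  sorted[4] = ss$qtyqu
  sorted[5] = tyquss$q
  sorted[6] = uss$qtyq
  sorted[7] = yquss$qt
sorted[6] = uss$qtyq

Answer: uss$qtyq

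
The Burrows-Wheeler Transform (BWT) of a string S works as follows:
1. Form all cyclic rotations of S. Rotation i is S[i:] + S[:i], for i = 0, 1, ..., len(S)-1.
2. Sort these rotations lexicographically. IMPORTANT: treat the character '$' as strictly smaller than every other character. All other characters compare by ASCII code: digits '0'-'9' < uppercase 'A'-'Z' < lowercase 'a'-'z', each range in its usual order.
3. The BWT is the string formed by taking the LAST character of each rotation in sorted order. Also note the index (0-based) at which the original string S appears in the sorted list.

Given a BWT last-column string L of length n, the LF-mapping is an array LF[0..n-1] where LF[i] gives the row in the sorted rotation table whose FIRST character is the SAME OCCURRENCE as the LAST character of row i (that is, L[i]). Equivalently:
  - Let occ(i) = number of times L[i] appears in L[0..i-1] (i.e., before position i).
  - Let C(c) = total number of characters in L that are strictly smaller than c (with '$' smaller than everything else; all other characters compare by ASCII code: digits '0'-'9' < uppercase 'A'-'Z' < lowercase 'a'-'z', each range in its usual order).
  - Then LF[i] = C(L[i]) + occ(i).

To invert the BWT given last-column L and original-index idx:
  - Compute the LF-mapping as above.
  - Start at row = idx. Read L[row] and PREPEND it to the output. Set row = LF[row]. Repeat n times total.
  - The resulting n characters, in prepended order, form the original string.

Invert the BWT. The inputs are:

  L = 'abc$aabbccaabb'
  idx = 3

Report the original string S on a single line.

LF mapping: 1 6 11 0 2 3 7 8 12 13 4 5 9 10
Walk LF starting at row 3, prepending L[row]:
  step 1: row=3, L[3]='$', prepend. Next row=LF[3]=0
  step 2: row=0, L[0]='a', prepend. Next row=LF[0]=1
  step 3: row=1, L[1]='b', prepend. Next row=LF[1]=6
  step 4: row=6, L[6]='b', prepend. Next row=LF[6]=7
  step 5: row=7, L[7]='b', prepend. Next row=LF[7]=8
  step 6: row=8, L[8]='c', prepend. Next row=LF[8]=12
  step 7: row=12, L[12]='b', prepend. Next row=LF[12]=9
  step 8: row=9, L[9]='c', prepend. Next row=LF[9]=13
  step 9: row=13, L[13]='b', prepend. Next row=LF[13]=10
  step 10: row=10, L[10]='a', prepend. Next row=LF[10]=4
  step 11: row=4, L[4]='a', prepend. Next row=LF[4]=2
  step 12: row=2, L[2]='c', prepend. Next row=LF[2]=11
  step 13: row=11, L[11]='a', prepend. Next row=LF[11]=5
  step 14: row=5, L[5]='a', prepend. Next row=LF[5]=3
Reversed output: aacaabcbcbbba$

Answer: aacaabcbcbbba$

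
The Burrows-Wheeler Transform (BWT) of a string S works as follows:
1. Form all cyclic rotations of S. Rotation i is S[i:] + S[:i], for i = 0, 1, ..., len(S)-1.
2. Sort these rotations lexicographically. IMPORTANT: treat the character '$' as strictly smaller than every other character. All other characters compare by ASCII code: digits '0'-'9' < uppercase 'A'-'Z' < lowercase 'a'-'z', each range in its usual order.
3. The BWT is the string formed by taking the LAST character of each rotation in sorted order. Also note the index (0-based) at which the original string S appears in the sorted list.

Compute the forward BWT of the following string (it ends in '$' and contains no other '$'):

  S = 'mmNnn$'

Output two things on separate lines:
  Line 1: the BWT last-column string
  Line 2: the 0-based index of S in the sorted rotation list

All 6 rotations (rotation i = S[i:]+S[:i]):
  rot[0] = mmNnn$
  rot[1] = mNnn$m
  rot[2] = Nnn$mm
  rot[3] = nn$mmN
  rot[4] = n$mmNn
  rot[5] = $mmNnn
Sorted (with $ < everything):
  sorted[0] = $mmNnn  (last char: 'n')
  sorted[1] = Nnn$mm  (last char: 'm')
  sorted[2] = mNnn$m  (last char: 'm')
  sorted[3] = mmNnn$  (last char: '$')
  sorted[4] = n$mmNn  (last char: 'n')
  sorted[5] = nn$mmN  (last char: 'N')
Last column: nmm$nN
Original string S is at sorted index 3

Answer: nmm$nN
3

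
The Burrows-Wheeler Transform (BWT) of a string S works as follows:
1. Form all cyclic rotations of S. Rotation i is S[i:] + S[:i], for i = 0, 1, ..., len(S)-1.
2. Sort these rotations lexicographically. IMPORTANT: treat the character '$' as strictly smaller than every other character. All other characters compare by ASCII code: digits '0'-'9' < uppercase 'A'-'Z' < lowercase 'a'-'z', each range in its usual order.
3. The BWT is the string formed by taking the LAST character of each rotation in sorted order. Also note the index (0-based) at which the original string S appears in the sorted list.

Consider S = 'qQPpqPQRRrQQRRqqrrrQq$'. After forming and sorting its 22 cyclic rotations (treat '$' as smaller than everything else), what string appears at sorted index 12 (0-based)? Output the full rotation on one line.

Answer: pqPQRRrQQRRqqrrrQq$qQP

Derivation:
All 22 rotations (rotation i = S[i:]+S[:i]):
  rot[0] = qQPpqPQRRrQQRRqqrrrQq$
  rot[1] = QPpqPQRRrQQRRqqrrrQq$q
  rot[2] = PpqPQRRrQQRRqqrrrQq$qQ
  rot[3] = pqPQRRrQQRRqqrrrQq$qQP
  rot[4] = qPQRRrQQRRqqrrrQq$qQPp
  rot[5] = PQRRrQQRRqqrrrQq$qQPpq
  rot[6] = QRRrQQRRqqrrrQq$qQPpqP
  rot[7] = RRrQQRRqqrrrQq$qQPpqPQ
  rot[8] = RrQQRRqqrrrQq$qQPpqPQR
  rot[9] = rQQRRqqrrrQq$qQPpqPQRR
  rot[10] = QQRRqqrrrQq$qQPpqPQRRr
  rot[11] = QRRqqrrrQq$qQPpqPQRRrQ
  rot[12] = RRqqrrrQq$qQPpqPQRRrQQ
  rot[13] = RqqrrrQq$qQPpqPQRRrQQR
  rot[14] = qqrrrQq$qQPpqPQRRrQQRR
  rot[15] = qrrrQq$qQPpqPQRRrQQRRq
  rot[16] = rrrQq$qQPpqPQRRrQQRRqq
  rot[17] = rrQq$qQPpqPQRRrQQRRqqr
  rot[18] = rQq$qQPpqPQRRrQQRRqqrr
  rot[19] = Qq$qQPpqPQRRrQQRRqqrrr
  rot[20] = q$qQPpqPQRRrQQRRqqrrrQ
  rot[21] = $qQPpqPQRRrQQRRqqrrrQq
Sorted (with $ < everything):
  sorted[0] = $qQPpqPQRRrQQRRqqrrrQq
  sorted[1] = PQRRrQQRRqqrrrQq$qQPpq
  sorted[2] = PpqPQRRrQQRRqqrrrQq$qQ
  sorted[3] = QPpqPQRRrQQRRqqrrrQq$q
  sorted[4] = QQRRqqrrrQq$qQPpqPQRRr
  sorted[5] = QRRqqrrrQq$qQPpqPQRRrQ
  sorted[6] = QRRrQQRRqqrrrQq$qQPpqP
  sorted[7] = Qq$qQPpqPQRRrQQRRqqrrr
  sorted[8] = RRqqrrrQq$qQPpqPQRRrQQ
  sorted[9] = RRrQQRRqqrrrQq$qQPpqPQ
  sorted[10] = RqqrrrQq$qQPpqPQRRrQQR
  sorted[11] = RrQQRRqqrrrQq$qQPpqPQR
  sorted[12] = pqPQRRrQQRRqqrrrQq$qQP
  sorted[13] = q$qQPpqPQRRrQQRRqqrrrQ
  sorted[14] = qPQRRrQQRRqqrrrQq$qQPp
  sorted[15] = qQPpqPQRRrQQRRqqrrrQq$
  sorted[16] = qqrrrQq$qQPpqPQRRrQQRR
  sorted[17] = qrrrQq$qQPpqPQRRrQQRRq
  sorted[18] = rQQRRqqrrrQq$qQPpqPQRR
  sorted[19] = rQq$qQPpqPQRRrQQRRqqrr
  sorted[20] = rrQq$qQPpqPQRRrQQRRqqr
  sorted[21] = rrrQq$qQPpqPQRRrQQRRqq
sorted[12] = pqPQRRrQQRRqqrrrQq$qQP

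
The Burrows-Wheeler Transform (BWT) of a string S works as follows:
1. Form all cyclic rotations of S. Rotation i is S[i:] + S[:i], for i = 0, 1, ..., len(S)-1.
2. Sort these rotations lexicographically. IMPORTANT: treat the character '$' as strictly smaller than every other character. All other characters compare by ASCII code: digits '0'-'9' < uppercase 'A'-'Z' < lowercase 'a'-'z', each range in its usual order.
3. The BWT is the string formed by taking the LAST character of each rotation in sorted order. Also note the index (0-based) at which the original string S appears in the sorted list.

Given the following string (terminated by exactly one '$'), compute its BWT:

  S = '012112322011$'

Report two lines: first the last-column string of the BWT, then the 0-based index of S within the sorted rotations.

Answer: 12$1020121312
2

Derivation:
All 13 rotations (rotation i = S[i:]+S[:i]):
  rot[0] = 012112322011$
  rot[1] = 12112322011$0
  rot[2] = 2112322011$01
  rot[3] = 112322011$012
  rot[4] = 12322011$0121
  rot[5] = 2322011$01211
  rot[6] = 322011$012112
  rot[7] = 22011$0121123
  rot[8] = 2011$01211232
  rot[9] = 011$012112322
  rot[10] = 11$0121123220
  rot[11] = 1$01211232201
  rot[12] = $012112322011
Sorted (with $ < everything):
  sorted[0] = $012112322011  (last char: '1')
  sorted[1] = 011$012112322  (last char: '2')
  sorted[2] = 012112322011$  (last char: '$')
  sorted[3] = 1$01211232201  (last char: '1')
  sorted[4] = 11$0121123220  (last char: '0')
  sorted[5] = 112322011$012  (last char: '2')
  sorted[6] = 12112322011$0  (last char: '0')
  sorted[7] = 12322011$0121  (last char: '1')
  sorted[8] = 2011$01211232  (last char: '2')
  sorted[9] = 2112322011$01  (last char: '1')
  sorted[10] = 22011$0121123  (last char: '3')
  sorted[11] = 2322011$01211  (last char: '1')
  sorted[12] = 322011$012112  (last char: '2')
Last column: 12$1020121312
Original string S is at sorted index 2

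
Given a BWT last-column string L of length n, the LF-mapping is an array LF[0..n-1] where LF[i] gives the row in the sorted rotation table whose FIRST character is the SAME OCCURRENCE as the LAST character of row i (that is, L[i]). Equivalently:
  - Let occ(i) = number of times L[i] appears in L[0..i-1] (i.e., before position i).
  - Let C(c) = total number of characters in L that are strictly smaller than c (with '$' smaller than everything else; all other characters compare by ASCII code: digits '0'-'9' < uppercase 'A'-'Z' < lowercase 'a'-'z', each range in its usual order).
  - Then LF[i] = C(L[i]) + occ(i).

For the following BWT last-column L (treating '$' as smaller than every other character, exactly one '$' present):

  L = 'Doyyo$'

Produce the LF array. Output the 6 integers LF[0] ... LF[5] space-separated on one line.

Char counts: '$':1, 'D':1, 'o':2, 'y':2
C (first-col start): C('$')=0, C('D')=1, C('o')=2, C('y')=4
L[0]='D': occ=0, LF[0]=C('D')+0=1+0=1
L[1]='o': occ=0, LF[1]=C('o')+0=2+0=2
L[2]='y': occ=0, LF[2]=C('y')+0=4+0=4
L[3]='y': occ=1, LF[3]=C('y')+1=4+1=5
L[4]='o': occ=1, LF[4]=C('o')+1=2+1=3
L[5]='$': occ=0, LF[5]=C('$')+0=0+0=0

Answer: 1 2 4 5 3 0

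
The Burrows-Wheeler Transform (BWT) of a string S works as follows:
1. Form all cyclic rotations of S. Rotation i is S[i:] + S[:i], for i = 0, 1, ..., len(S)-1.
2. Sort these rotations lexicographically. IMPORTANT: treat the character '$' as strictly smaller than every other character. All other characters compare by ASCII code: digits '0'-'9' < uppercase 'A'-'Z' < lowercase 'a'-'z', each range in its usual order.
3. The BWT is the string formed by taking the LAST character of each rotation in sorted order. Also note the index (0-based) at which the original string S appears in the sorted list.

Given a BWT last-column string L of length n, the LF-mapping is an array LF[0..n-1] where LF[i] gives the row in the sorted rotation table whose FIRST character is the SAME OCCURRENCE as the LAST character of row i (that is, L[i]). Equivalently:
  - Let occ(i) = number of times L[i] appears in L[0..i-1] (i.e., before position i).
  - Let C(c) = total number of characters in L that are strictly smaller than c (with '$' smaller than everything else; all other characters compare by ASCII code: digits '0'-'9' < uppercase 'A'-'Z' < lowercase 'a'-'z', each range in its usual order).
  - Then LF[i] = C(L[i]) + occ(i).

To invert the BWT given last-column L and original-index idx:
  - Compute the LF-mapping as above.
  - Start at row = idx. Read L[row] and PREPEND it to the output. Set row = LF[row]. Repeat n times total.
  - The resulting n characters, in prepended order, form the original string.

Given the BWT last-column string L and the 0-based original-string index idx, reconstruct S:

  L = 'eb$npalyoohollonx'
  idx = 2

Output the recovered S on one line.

Answer: balloonxylophone$

Derivation:
LF mapping: 3 2 0 8 14 1 5 16 10 11 4 12 6 7 13 9 15
Walk LF starting at row 2, prepending L[row]:
  step 1: row=2, L[2]='$', prepend. Next row=LF[2]=0
  step 2: row=0, L[0]='e', prepend. Next row=LF[0]=3
  step 3: row=3, L[3]='n', prepend. Next row=LF[3]=8
  step 4: row=8, L[8]='o', prepend. Next row=LF[8]=10
  step 5: row=10, L[10]='h', prepend. Next row=LF[10]=4
  step 6: row=4, L[4]='p', prepend. Next row=LF[4]=14
  step 7: row=14, L[14]='o', prepend. Next row=LF[14]=13
  step 8: row=13, L[13]='l', prepend. Next row=LF[13]=7
  step 9: row=7, L[7]='y', prepend. Next row=LF[7]=16
  step 10: row=16, L[16]='x', prepend. Next row=LF[16]=15
  step 11: row=15, L[15]='n', prepend. Next row=LF[15]=9
  step 12: row=9, L[9]='o', prepend. Next row=LF[9]=11
  step 13: row=11, L[11]='o', prepend. Next row=LF[11]=12
  step 14: row=12, L[12]='l', prepend. Next row=LF[12]=6
  step 15: row=6, L[6]='l', prepend. Next row=LF[6]=5
  step 16: row=5, L[5]='a', prepend. Next row=LF[5]=1
  step 17: row=1, L[1]='b', prepend. Next row=LF[1]=2
Reversed output: balloonxylophone$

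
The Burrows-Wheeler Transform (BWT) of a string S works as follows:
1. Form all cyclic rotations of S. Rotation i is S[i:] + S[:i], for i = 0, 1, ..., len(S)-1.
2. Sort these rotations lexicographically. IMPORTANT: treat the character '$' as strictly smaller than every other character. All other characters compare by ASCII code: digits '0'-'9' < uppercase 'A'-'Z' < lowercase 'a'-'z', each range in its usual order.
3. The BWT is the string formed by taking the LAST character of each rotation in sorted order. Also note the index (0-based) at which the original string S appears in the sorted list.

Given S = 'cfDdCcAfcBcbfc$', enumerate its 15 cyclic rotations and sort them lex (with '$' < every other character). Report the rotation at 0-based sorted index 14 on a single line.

All 15 rotations (rotation i = S[i:]+S[:i]):
  rot[0] = cfDdCcAfcBcbfc$
  rot[1] = fDdCcAfcBcbfc$c
  rot[2] = DdCcAfcBcbfc$cf
  rot[3] = dCcAfcBcbfc$cfD
  rot[4] = CcAfcBcbfc$cfDd
  rot[5] = cAfcBcbfc$cfDdC
  rot[6] = AfcBcbfc$cfDdCc
  rot[7] = fcBcbfc$cfDdCcA
  rot[8] = cBcbfc$cfDdCcAf
  rot[9] = Bcbfc$cfDdCcAfc
  rot[10] = cbfc$cfDdCcAfcB
  rot[11] = bfc$cfDdCcAfcBc
  rot[12] = fc$cfDdCcAfcBcb
  rot[13] = c$cfDdCcAfcBcbf
  rot[14] = $cfDdCcAfcBcbfc
Sorted (with $ < everything):
  sorted[0] = $cfDdCcAfcBcbfc
  sorted[1] = AfcBcbfc$cfDdCc
  sorted[2] = Bcbfc$cfDdCcAfc
  sorted[3] = CcAfcBcbfc$cfDd
  sorted[4] = DdCcAfcBcbfc$cf
  sorted[5] = bfc$cfDdCcAfcBc
  sorted[6] = c$cfDdCcAfcBcbf
  sorted[7] = cAfcBcbfc$cfDdC
  sorted[8] = cBcbfc$cfDdCcAf
  sorted[9] = cbfc$cfDdCcAfcB
  sorted[10] = cfDdCcAfcBcbfc$
  sorted[11] = dCcAfcBcbfc$cfD
  sorted[12] = fDdCcAfcBcbfc$c
  sorted[13] = fc$cfDdCcAfcBcb
  sorted[14] = fcBcbfc$cfDdCcA
sorted[14] = fcBcbfc$cfDdCcA

Answer: fcBcbfc$cfDdCcA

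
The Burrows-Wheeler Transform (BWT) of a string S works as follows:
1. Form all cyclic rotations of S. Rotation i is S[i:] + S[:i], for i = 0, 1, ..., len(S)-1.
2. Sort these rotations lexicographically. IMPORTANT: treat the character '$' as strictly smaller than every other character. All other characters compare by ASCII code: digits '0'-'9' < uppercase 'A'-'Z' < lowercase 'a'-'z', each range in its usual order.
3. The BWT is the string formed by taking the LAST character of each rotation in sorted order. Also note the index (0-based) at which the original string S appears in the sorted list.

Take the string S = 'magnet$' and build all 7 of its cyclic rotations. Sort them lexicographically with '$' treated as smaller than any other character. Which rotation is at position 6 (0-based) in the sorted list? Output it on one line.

All 7 rotations (rotation i = S[i:]+S[:i]):
  rot[0] = magnet$
  rot[1] = agnet$m
  rot[2] = gnet$ma
  rot[3] = net$mag
  rot[4] = et$magn
  rot[5] = t$magne
  rot[6] = $magnet
Sorted (with $ < everything):
  sorted[0] = $magnet
  sorted[1] = agnet$m
  sorted[2] = et$magn
  sorted[3] = gnet$ma
  sorted[4] = magnet$
  sorted[5] = net$mag
  sorted[6] = t$magne
sorted[6] = t$magne

Answer: t$magne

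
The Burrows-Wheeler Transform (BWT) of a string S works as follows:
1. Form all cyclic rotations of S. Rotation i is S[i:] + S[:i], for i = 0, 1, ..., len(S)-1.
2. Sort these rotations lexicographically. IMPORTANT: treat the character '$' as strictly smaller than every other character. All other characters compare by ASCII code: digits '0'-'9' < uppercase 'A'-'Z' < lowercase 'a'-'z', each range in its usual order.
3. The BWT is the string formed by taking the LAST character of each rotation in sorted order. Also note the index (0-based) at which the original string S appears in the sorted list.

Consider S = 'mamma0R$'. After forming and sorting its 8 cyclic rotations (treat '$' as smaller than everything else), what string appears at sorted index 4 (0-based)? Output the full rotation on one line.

Answer: amma0R$m

Derivation:
All 8 rotations (rotation i = S[i:]+S[:i]):
  rot[0] = mamma0R$
  rot[1] = amma0R$m
  rot[2] = mma0R$ma
  rot[3] = ma0R$mam
  rot[4] = a0R$mamm
  rot[5] = 0R$mamma
  rot[6] = R$mamma0
  rot[7] = $mamma0R
Sorted (with $ < everything):
  sorted[0] = $mamma0R
  sorted[1] = 0R$mamma
  sorted[2] = R$mamma0
  sorted[3] = a0R$mamm
  sorted[4] = amma0R$m
  sorted[5] = ma0R$mam
  sorted[6] = mamma0R$
  sorted[7] = mma0R$ma
sorted[4] = amma0R$m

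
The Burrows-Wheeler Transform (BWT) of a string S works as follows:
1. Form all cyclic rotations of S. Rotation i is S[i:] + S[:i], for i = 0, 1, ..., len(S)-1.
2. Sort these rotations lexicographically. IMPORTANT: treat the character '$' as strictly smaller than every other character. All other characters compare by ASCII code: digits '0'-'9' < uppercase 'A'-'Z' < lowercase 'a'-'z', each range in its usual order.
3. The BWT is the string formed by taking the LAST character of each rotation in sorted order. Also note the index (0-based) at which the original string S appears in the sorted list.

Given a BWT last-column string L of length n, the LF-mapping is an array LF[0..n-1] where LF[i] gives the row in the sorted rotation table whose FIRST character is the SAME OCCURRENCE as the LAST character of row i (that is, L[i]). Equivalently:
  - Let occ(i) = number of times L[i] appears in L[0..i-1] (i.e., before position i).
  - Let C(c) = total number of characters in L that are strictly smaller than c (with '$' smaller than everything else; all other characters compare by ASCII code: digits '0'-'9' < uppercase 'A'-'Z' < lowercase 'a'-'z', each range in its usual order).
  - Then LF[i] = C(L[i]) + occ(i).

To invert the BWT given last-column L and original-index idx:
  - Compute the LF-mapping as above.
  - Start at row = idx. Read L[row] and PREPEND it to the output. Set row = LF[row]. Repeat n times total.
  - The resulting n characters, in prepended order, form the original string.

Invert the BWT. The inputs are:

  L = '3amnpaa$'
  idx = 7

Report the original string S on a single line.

LF mapping: 1 2 5 6 7 3 4 0
Walk LF starting at row 7, prepending L[row]:
  step 1: row=7, L[7]='$', prepend. Next row=LF[7]=0
  step 2: row=0, L[0]='3', prepend. Next row=LF[0]=1
  step 3: row=1, L[1]='a', prepend. Next row=LF[1]=2
  step 4: row=2, L[2]='m', prepend. Next row=LF[2]=5
  step 5: row=5, L[5]='a', prepend. Next row=LF[5]=3
  step 6: row=3, L[3]='n', prepend. Next row=LF[3]=6
  step 7: row=6, L[6]='a', prepend. Next row=LF[6]=4
  step 8: row=4, L[4]='p', prepend. Next row=LF[4]=7
Reversed output: panama3$

Answer: panama3$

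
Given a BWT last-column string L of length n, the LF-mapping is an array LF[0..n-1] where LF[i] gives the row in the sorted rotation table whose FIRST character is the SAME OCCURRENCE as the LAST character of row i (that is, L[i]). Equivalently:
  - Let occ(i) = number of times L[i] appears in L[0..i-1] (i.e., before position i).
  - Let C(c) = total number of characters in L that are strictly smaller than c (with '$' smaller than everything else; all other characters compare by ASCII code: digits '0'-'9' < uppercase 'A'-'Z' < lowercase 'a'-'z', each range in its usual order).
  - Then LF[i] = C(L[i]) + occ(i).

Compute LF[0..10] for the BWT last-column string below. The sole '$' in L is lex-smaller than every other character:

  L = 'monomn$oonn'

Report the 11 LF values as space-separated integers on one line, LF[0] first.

Answer: 1 7 3 8 2 4 0 9 10 5 6

Derivation:
Char counts: '$':1, 'm':2, 'n':4, 'o':4
C (first-col start): C('$')=0, C('m')=1, C('n')=3, C('o')=7
L[0]='m': occ=0, LF[0]=C('m')+0=1+0=1
L[1]='o': occ=0, LF[1]=C('o')+0=7+0=7
L[2]='n': occ=0, LF[2]=C('n')+0=3+0=3
L[3]='o': occ=1, LF[3]=C('o')+1=7+1=8
L[4]='m': occ=1, LF[4]=C('m')+1=1+1=2
L[5]='n': occ=1, LF[5]=C('n')+1=3+1=4
L[6]='$': occ=0, LF[6]=C('$')+0=0+0=0
L[7]='o': occ=2, LF[7]=C('o')+2=7+2=9
L[8]='o': occ=3, LF[8]=C('o')+3=7+3=10
L[9]='n': occ=2, LF[9]=C('n')+2=3+2=5
L[10]='n': occ=3, LF[10]=C('n')+3=3+3=6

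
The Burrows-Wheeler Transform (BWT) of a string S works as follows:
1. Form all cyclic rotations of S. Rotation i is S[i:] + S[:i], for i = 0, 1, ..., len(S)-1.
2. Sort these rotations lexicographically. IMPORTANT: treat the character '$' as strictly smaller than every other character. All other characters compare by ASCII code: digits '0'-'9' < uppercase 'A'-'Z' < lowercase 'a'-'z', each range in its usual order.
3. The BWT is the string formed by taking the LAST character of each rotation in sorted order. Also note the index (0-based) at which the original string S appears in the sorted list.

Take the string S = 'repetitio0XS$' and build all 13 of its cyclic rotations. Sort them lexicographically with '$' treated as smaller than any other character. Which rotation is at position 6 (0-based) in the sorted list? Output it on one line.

Answer: io0XS$repetit

Derivation:
All 13 rotations (rotation i = S[i:]+S[:i]):
  rot[0] = repetitio0XS$
  rot[1] = epetitio0XS$r
  rot[2] = petitio0XS$re
  rot[3] = etitio0XS$rep
  rot[4] = titio0XS$repe
  rot[5] = itio0XS$repet
  rot[6] = tio0XS$repeti
  rot[7] = io0XS$repetit
  rot[8] = o0XS$repetiti
  rot[9] = 0XS$repetitio
  rot[10] = XS$repetitio0
  rot[11] = S$repetitio0X
  rot[12] = $repetitio0XS
Sorted (with $ < everything):
  sorted[0] = $repetitio0XS
  sorted[1] = 0XS$repetitio
  sorted[2] = S$repetitio0X
  sorted[3] = XS$repetitio0
  sorted[4] = epetitio0XS$r
  sorted[5] = etitio0XS$rep
  sorted[6] = io0XS$repetit
  sorted[7] = itio0XS$repet
  sorted[8] = o0XS$repetiti
  sorted[9] = petitio0XS$re
  sorted[10] = repetitio0XS$
  sorted[11] = tio0XS$repeti
  sorted[12] = titio0XS$repe
sorted[6] = io0XS$repetit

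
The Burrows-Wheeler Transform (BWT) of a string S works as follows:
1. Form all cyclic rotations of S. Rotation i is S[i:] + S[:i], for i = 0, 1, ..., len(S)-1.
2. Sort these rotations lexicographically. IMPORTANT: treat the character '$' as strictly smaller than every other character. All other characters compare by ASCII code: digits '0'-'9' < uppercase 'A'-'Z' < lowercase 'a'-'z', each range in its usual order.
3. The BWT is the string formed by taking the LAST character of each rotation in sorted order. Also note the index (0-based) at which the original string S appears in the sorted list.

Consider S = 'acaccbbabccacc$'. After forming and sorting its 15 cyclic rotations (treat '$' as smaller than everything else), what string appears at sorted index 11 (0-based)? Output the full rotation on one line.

Answer: cbbabccacc$acac

Derivation:
All 15 rotations (rotation i = S[i:]+S[:i]):
  rot[0] = acaccbbabccacc$
  rot[1] = caccbbabccacc$a
  rot[2] = accbbabccacc$ac
  rot[3] = ccbbabccacc$aca
  rot[4] = cbbabccacc$acac
  rot[5] = bbabccacc$acacc
  rot[6] = babccacc$acaccb
  rot[7] = abccacc$acaccbb
  rot[8] = bccacc$acaccbba
  rot[9] = ccacc$acaccbbab
  rot[10] = cacc$acaccbbabc
  rot[11] = acc$acaccbbabcc
  rot[12] = cc$acaccbbabcca
  rot[13] = c$acaccbbabccac
  rot[14] = $acaccbbabccacc
Sorted (with $ < everything):
  sorted[0] = $acaccbbabccacc
  sorted[1] = abccacc$acaccbb
  sorted[2] = acaccbbabccacc$
  sorted[3] = acc$acaccbbabcc
  sorted[4] = accbbabccacc$ac
  sorted[5] = babccacc$acaccb
  sorted[6] = bbabccacc$acacc
  sorted[7] = bccacc$acaccbba
  sorted[8] = c$acaccbbabccac
  sorted[9] = cacc$acaccbbabc
  sorted[10] = caccbbabccacc$a
  sorted[11] = cbbabccacc$acac
  sorted[12] = cc$acaccbbabcca
  sorted[13] = ccacc$acaccbbab
  sorted[14] = ccbbabccacc$aca
sorted[11] = cbbabccacc$acac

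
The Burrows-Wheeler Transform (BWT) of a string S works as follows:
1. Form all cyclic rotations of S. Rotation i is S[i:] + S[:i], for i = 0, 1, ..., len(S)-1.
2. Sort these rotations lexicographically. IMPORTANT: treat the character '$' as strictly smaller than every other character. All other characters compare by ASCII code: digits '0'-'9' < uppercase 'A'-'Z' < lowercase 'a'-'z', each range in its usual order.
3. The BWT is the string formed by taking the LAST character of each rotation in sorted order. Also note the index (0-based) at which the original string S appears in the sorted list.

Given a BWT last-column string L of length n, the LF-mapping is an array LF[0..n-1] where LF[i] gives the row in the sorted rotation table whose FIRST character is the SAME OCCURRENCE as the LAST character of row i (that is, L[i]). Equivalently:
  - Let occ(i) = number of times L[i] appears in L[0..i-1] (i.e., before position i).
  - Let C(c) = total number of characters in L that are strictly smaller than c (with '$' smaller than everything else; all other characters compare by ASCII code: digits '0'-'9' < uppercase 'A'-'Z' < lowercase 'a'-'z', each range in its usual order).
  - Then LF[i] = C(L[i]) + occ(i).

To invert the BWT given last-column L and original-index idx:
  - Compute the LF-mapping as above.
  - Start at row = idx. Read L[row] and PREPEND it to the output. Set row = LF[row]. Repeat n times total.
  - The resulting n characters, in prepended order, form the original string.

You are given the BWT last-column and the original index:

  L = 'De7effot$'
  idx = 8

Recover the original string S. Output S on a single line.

Answer: toffee7D$

Derivation:
LF mapping: 2 3 1 4 5 6 7 8 0
Walk LF starting at row 8, prepending L[row]:
  step 1: row=8, L[8]='$', prepend. Next row=LF[8]=0
  step 2: row=0, L[0]='D', prepend. Next row=LF[0]=2
  step 3: row=2, L[2]='7', prepend. Next row=LF[2]=1
  step 4: row=1, L[1]='e', prepend. Next row=LF[1]=3
  step 5: row=3, L[3]='e', prepend. Next row=LF[3]=4
  step 6: row=4, L[4]='f', prepend. Next row=LF[4]=5
  step 7: row=5, L[5]='f', prepend. Next row=LF[5]=6
  step 8: row=6, L[6]='o', prepend. Next row=LF[6]=7
  step 9: row=7, L[7]='t', prepend. Next row=LF[7]=8
Reversed output: toffee7D$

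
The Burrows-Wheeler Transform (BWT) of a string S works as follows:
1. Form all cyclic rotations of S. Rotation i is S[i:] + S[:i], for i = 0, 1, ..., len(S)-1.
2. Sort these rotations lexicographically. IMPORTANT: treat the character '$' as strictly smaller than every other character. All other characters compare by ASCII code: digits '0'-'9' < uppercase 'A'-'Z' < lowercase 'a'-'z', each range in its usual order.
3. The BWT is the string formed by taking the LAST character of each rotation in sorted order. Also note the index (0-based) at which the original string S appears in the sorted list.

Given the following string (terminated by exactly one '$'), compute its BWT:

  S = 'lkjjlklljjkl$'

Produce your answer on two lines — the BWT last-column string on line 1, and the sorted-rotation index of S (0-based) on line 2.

Answer: llkjjljlkl$jk
10

Derivation:
All 13 rotations (rotation i = S[i:]+S[:i]):
  rot[0] = lkjjlklljjkl$
  rot[1] = kjjlklljjkl$l
  rot[2] = jjlklljjkl$lk
  rot[3] = jlklljjkl$lkj
  rot[4] = lklljjkl$lkjj
  rot[5] = klljjkl$lkjjl
  rot[6] = lljjkl$lkjjlk
  rot[7] = ljjkl$lkjjlkl
  rot[8] = jjkl$lkjjlkll
  rot[9] = jkl$lkjjlkllj
  rot[10] = kl$lkjjlklljj
  rot[11] = l$lkjjlklljjk
  rot[12] = $lkjjlklljjkl
Sorted (with $ < everything):
  sorted[0] = $lkjjlklljjkl  (last char: 'l')
  sorted[1] = jjkl$lkjjlkll  (last char: 'l')
  sorted[2] = jjlklljjkl$lk  (last char: 'k')
  sorted[3] = jkl$lkjjlkllj  (last char: 'j')
  sorted[4] = jlklljjkl$lkj  (last char: 'j')
  sorted[5] = kjjlklljjkl$l  (last char: 'l')
  sorted[6] = kl$lkjjlklljj  (last char: 'j')
  sorted[7] = klljjkl$lkjjl  (last char: 'l')
  sorted[8] = l$lkjjlklljjk  (last char: 'k')
  sorted[9] = ljjkl$lkjjlkl  (last char: 'l')
  sorted[10] = lkjjlklljjkl$  (last char: '$')
  sorted[11] = lklljjkl$lkjj  (last char: 'j')
  sorted[12] = lljjkl$lkjjlk  (last char: 'k')
Last column: llkjjljlkl$jk
Original string S is at sorted index 10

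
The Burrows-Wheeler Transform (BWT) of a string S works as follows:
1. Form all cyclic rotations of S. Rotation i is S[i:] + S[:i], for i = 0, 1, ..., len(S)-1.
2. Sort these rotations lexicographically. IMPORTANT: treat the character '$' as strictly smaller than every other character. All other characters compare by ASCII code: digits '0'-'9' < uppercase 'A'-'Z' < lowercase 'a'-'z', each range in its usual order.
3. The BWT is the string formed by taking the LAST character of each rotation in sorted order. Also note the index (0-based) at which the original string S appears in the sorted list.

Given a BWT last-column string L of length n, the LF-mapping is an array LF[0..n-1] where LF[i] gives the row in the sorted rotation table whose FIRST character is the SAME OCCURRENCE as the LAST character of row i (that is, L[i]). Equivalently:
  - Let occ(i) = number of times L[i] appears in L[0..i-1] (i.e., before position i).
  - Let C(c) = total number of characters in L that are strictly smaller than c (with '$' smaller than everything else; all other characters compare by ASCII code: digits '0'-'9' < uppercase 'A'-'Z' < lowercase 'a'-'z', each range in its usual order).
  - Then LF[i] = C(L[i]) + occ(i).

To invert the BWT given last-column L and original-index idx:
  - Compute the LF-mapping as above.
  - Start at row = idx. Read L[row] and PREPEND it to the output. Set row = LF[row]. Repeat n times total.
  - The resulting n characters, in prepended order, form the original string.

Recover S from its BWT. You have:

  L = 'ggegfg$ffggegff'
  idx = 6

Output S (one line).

LF mapping: 8 9 1 10 3 11 0 4 5 12 13 2 14 6 7
Walk LF starting at row 6, prepending L[row]:
  step 1: row=6, L[6]='$', prepend. Next row=LF[6]=0
  step 2: row=0, L[0]='g', prepend. Next row=LF[0]=8
  step 3: row=8, L[8]='f', prepend. Next row=LF[8]=5
  step 4: row=5, L[5]='g', prepend. Next row=LF[5]=11
  step 5: row=11, L[11]='e', prepend. Next row=LF[11]=2
  step 6: row=2, L[2]='e', prepend. Next row=LF[2]=1
  step 7: row=1, L[1]='g', prepend. Next row=LF[1]=9
  step 8: row=9, L[9]='g', prepend. Next row=LF[9]=12
  step 9: row=12, L[12]='g', prepend. Next row=LF[12]=14
  step 10: row=14, L[14]='f', prepend. Next row=LF[14]=7
  step 11: row=7, L[7]='f', prepend. Next row=LF[7]=4
  step 12: row=4, L[4]='f', prepend. Next row=LF[4]=3
  step 13: row=3, L[3]='g', prepend. Next row=LF[3]=10
  step 14: row=10, L[10]='g', prepend. Next row=LF[10]=13
  step 15: row=13, L[13]='f', prepend. Next row=LF[13]=6
Reversed output: fggfffgggeegfg$

Answer: fggfffgggeegfg$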